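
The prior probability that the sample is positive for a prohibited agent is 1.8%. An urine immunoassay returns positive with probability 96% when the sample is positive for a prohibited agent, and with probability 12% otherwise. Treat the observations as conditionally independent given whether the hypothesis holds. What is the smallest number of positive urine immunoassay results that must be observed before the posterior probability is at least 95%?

Prior odds: 0.018 ÷ 0.982 = 9/491.
Likelihood ratio of a positive result = 0.96/0.12 = 8.
Target posterior odds = 0.95/0.05 = 19.
Need (9/491) × 8ⁿ ≥ 19, i.e. 8ⁿ ≥ 9329/9.
8³ = 512 falls short of 9329/9 but 8⁴ = 4096 reaches it, so n = 4.

4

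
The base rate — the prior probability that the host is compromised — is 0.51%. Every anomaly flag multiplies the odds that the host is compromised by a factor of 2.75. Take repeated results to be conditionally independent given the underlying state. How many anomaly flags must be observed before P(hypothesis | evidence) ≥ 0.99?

10

Prior odds: 0.0051 ÷ 0.9949 = 51/9949.
Likelihood ratio per anomaly flag = 2.75.
Target posterior odds = 0.99/0.01 = 99.
Need (51/9949) × 2.75ⁿ ≥ 99, i.e. 2.75ⁿ ≥ 328317/17.
2.75⁹ ≈8994.86 falls short of 328317/17 but 2.75¹⁰ ≈24735.9 reaches it, so n = 10.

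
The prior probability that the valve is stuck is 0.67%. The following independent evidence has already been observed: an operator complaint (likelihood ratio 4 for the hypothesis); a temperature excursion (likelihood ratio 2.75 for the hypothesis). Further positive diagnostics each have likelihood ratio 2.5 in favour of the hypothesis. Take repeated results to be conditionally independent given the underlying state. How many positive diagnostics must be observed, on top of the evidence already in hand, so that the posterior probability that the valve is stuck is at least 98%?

8

Prior odds = 0.0067/0.9933 = 67/9933.
Combined Bayes factor of the evidence already in hand = 4 × 2.75 = 11.
Odds after that evidence = (67/9933) × 11 = 67/903.
Target odds = 0.98/0.02 = 49.
Need 2.5ⁿ ≥ 49 ÷ (67/903) = 44247/67.
2.5⁷ = 610.3515625 falls short of 44247/67 but 2.5⁸ = 390625/256 reaches it, so n = 8.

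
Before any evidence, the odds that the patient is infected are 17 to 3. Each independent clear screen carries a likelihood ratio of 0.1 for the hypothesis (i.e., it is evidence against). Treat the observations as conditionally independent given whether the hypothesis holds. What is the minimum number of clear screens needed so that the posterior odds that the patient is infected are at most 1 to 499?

4

Prior odds = 17/3.
Likelihood ratio per clear screen = 0.1.
Target odds = 1/499.
Need (17/3) × 0.1ⁿ ≤ 1/499, i.e. 0.1ⁿ ≤ 3/8483.
0.1³ = 0.001 is still above 3/8483 but 0.1⁴ = 0.0001 is at or below it, so n = 4.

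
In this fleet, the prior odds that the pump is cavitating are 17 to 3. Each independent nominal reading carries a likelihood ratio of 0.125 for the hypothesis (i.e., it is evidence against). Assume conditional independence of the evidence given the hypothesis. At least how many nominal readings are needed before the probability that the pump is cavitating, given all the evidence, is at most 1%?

4

Prior odds = 17/3.
Likelihood ratio per nominal reading = 0.125.
Target posterior odds = 0.01/0.99 = 1/99.
Need (17/3) × 0.125ⁿ ≤ 1/99, i.e. 0.125ⁿ ≤ 1/561.
0.125³ = 0.001953125 is still above 1/561 but 0.125⁴ = 1/4096 is at or below it, so n = 4.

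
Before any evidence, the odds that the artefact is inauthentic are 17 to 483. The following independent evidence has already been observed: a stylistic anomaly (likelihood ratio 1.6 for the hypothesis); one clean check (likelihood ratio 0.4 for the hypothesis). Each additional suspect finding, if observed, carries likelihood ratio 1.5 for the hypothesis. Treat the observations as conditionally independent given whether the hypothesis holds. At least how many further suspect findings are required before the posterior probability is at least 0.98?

19

Prior odds = 17/483.
Combined Bayes factor of the evidence already in hand = 1.6 × 0.4 = 0.64.
Odds after that evidence = (17/483) × 0.64 = 272/12075.
Target odds = 0.98/0.02 = 49.
Need 1.5ⁿ ≥ 49 ÷ (272/12075) = 591675/272.
1.5¹⁸ = 387420489/262144 falls short of 591675/272 but 1.5¹⁹ ≈2216.84 reaches it, so n = 19.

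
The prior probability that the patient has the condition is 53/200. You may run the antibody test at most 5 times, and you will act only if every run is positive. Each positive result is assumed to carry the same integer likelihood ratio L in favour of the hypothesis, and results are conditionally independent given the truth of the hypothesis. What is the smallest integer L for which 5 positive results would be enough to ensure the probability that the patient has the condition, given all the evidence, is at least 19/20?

3

Prior odds = 0.265/0.735 = 53/147.
Target odds = 0.95/0.05 = 19.
Need L⁵ ≥ 19 ÷ (53/147) = 2793/53.
2⁵ = 32 < 2793/53 ≤ 243 = 3⁵, so L = 3.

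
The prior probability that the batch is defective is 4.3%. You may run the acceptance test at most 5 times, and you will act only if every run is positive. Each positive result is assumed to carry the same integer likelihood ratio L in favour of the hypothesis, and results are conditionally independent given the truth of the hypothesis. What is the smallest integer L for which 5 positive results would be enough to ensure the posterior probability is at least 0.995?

Prior odds = 0.043/0.957 = 43/957.
Target odds = 0.995/0.005 = 199.
Need L⁵ ≥ 199 ÷ (43/957) = 190443/43.
5⁵ = 3125 < 190443/43 ≤ 7776 = 6⁵, so L = 6.

6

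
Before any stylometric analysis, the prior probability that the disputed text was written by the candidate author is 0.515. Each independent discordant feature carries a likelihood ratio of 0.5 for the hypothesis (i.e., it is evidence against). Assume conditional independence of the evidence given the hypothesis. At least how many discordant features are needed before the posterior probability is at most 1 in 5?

3

Prior odds: 0.515 ÷ 0.485 = 103/97.
Likelihood ratio per discordant feature = 0.5.
Target odds: 0.2 ÷ 0.8 = 0.25.
Need (103/97) × 0.5ⁿ ≤ 0.25, i.e. 0.5ⁿ ≤ 97/412.
0.5² = 0.25 is still above 97/412 but 0.5³ = 0.125 is at or below it, so n = 3.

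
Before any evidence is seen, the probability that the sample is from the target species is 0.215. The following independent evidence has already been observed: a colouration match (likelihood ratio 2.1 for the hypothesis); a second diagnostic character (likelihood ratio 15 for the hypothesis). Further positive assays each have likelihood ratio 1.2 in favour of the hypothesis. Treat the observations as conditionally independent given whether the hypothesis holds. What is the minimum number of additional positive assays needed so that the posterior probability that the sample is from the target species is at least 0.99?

14

Prior odds = 0.215/0.785 = 43/157.
Combined Bayes factor of the evidence already in hand = 2.1 × 15 = 31.5.
Odds after that evidence = (43/157) × 31.5 = 2709/314.
Target odds = 0.99/0.01 = 99.
Need 1.2ⁿ ≥ 99 ÷ (2709/314) = 3454/301.
1.2¹³ ≈10.6993 falls short of 3454/301 but 1.2¹⁴ ≈12.8392 reaches it, so n = 14.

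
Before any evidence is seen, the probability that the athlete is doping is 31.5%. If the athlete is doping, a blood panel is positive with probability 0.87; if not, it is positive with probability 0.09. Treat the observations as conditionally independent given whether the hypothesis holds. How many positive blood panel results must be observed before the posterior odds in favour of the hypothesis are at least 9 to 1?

2

Prior odds: 0.315 ÷ 0.685 = 63/137.
Likelihood ratio of a positive = 0.87/0.09 = 29/3.
Target odds = 9.
Require (29/3)ⁿ ≥ 9 ÷ (63/137) = 137/7.
(29/3)¹ = 29/3 falls short of 137/7 but (29/3)² = 841/9 reaches it, so n = 2.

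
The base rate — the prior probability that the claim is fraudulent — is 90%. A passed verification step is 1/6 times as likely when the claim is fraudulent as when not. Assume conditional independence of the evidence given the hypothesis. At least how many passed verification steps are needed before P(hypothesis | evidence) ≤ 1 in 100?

4

Prior odds = 0.9/0.1 = 9.
Likelihood ratio per passed verification step = 1/6.
Target posterior odds = 0.01/0.99 = 1/99.
Need 9 × (1/6)ⁿ ≤ 1/99, i.e. (1/6)ⁿ ≤ 1/891.
(1/6)³ = 1/216 is still above 1/891 but (1/6)⁴ = 1/1296 is at or below it, so n = 4.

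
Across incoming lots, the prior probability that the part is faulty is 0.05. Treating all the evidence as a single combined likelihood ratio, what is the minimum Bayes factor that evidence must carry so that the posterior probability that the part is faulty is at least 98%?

931

Prior odds = 0.05/0.95 = 1/19.
Target odds = 0.98/0.02 = 49.
Required Bayes factor = 49 ÷ (1/19) = 931.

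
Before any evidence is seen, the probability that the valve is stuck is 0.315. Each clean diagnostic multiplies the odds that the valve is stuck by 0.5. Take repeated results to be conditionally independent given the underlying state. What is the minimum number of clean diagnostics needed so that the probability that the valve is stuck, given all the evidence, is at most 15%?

Prior odds = 0.315/0.685 = 63/137.
Likelihood ratio per clean diagnostic = 0.5.
Target odds: 0.15 ÷ 0.85 = 3/17.
Require 0.5ⁿ ≤ 3/17 ÷ (63/137) = 137/357.
0.5¹ = 0.5 is still above 137/357 but 0.5² = 0.25 is at or below it, so n = 2.

2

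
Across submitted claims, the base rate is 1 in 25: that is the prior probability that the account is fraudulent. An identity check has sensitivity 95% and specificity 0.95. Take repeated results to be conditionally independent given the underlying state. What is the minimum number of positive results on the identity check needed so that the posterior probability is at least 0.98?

3

Prior odds: 0.04 ÷ 0.96 = 1/24.
False-positive rate = 1 − 0.95 = 0.05; likelihood ratio of a positive = 0.95/0.05 = 19.
Target posterior odds = 0.98/0.02 = 49.
Require 19ⁿ ≥ 49 ÷ (1/24) = 1176.
19² = 361 falls short of 1176 but 19³ = 6859 reaches it, so n = 3.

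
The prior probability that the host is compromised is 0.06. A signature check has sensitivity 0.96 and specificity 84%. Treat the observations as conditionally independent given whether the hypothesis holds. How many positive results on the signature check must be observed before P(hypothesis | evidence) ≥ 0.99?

5

Prior odds: 0.06 ÷ 0.94 = 3/47.
False-positive rate = 1 − 0.84 = 0.16; likelihood ratio of a positive = 0.96/0.16 = 6.
Target odds: 0.99 ÷ 0.01 = 99.
Need (3/47) × 6ⁿ ≥ 99, i.e. 6ⁿ ≥ 1551.
6⁴ = 1296 falls short of 1551 but 6⁵ = 7776 reaches it, so n = 5.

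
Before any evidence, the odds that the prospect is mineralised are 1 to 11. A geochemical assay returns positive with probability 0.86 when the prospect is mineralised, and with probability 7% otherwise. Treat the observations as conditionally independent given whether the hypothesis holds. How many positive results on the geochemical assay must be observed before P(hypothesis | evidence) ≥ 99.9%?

4

Prior odds = 1/11.
Likelihood ratio of a positive result = 0.86/0.07 = 86/7.
Target posterior odds = 0.999/0.001 = 999.
Require (86/7)ⁿ ≥ 999 ÷ (1/11) = 10989.
(86/7)³ = 636056/343 falls short of 10989 but (86/7)⁴ = 54700816/2401 reaches it, so n = 4.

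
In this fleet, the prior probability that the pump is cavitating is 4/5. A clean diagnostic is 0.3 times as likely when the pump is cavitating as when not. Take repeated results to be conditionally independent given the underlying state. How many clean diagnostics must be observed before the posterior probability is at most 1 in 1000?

7

Prior odds: 0.8 ÷ 0.2 = 4.
Likelihood ratio per clean diagnostic = 0.3.
Target odds: 0.001 ÷ 0.999 = 1/999.
Require 0.3ⁿ ≤ 1/999 ÷ 4 = 1/3996.
0.3⁶ = 729/1000000 is still above 1/3996 but 0.3⁷ = 2187/10000000 is at or below it, so n = 7.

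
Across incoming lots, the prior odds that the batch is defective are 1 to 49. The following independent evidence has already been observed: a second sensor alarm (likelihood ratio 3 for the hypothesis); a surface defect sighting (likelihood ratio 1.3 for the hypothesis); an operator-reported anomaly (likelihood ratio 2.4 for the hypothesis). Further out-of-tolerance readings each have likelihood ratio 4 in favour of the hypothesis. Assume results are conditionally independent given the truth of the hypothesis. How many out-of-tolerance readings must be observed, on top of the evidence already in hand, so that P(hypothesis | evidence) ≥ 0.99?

5

Prior odds = 1/49.
Combined Bayes factor of the evidence already in hand = 3 × 1.3 × 2.4 = 9.36.
Odds after that evidence = (1/49) × 9.36 = 234/1225.
Target odds = 0.99/0.01 = 99.
Need 4ⁿ ≥ 99 ÷ (234/1225) = 13475/26.
4⁴ = 256 falls short of 13475/26 but 4⁵ = 1024 reaches it, so n = 5.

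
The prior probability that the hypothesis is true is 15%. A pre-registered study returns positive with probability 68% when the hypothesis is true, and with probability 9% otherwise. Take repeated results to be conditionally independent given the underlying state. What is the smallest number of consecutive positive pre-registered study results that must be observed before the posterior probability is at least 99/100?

4

Prior odds: 0.15 ÷ 0.85 = 3/17.
Likelihood ratio of a positive result = 0.68/0.09 = 68/9.
Target odds: 0.99 ÷ 0.01 = 99.
Require (68/9)ⁿ ≥ 99 ÷ (3/17) = 561.
(68/9)³ = 314432/729 falls short of 561 but (68/9)⁴ = 21381376/6561 reaches it, so n = 4.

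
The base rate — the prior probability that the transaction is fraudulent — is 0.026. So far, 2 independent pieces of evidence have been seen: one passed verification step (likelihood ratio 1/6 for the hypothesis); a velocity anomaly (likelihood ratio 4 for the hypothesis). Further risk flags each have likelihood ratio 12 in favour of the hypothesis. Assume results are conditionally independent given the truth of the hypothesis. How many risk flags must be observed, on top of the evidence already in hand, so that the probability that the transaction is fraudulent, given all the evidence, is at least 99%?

Prior odds = 0.026/0.974 = 13/487.
Combined Bayes factor of the evidence already in hand = (1/6) × 4 = 2/3.
Odds after that evidence = (13/487) × 2/3 = 26/1461.
Target odds = 0.99/0.01 = 99.
Need 12ⁿ ≥ 99 ÷ (26/1461) = 144639/26.
12³ = 1728 falls short of 144639/26 but 12⁴ = 20736 reaches it, so n = 4.

4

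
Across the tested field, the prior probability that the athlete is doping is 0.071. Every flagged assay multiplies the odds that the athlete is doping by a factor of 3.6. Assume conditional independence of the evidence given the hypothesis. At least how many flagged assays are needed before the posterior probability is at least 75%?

3

Prior odds: 0.071 ÷ 0.929 = 71/929.
Likelihood ratio per flagged assay = 3.6.
Target odds: 0.75 ÷ 0.25 = 3.
Require 3.6ⁿ ≥ 3 ÷ (71/929) = 2787/71.
3.6² = 12.96 falls short of 2787/71 but 3.6³ = 46.656 reaches it, so n = 3.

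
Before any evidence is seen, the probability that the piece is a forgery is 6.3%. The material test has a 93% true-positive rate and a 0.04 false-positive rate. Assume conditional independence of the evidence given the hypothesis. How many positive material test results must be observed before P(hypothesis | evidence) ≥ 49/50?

Prior odds: 0.063 ÷ 0.937 = 63/937.
Likelihood ratio of a positive result = 0.93/0.04 = 23.25.
Target posterior odds = 0.98/0.02 = 49.
Require 23.25ⁿ ≥ 49 ÷ (63/937) = 6559/9.
23.25² = 540.5625 falls short of 6559/9 but 23.25³ = 804357/64 reaches it, so n = 3.

3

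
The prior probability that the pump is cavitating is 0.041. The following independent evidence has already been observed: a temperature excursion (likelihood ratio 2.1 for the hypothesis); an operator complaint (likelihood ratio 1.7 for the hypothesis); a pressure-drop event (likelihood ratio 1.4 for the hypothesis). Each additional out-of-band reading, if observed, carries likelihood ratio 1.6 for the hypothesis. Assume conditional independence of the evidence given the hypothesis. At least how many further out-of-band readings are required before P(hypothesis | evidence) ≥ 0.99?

Prior odds = 0.041/0.959 = 41/959.
Combined Bayes factor of the evidence already in hand = 2.1 × 1.7 × 1.4 = 4.998.
Odds after that evidence = (41/959) × 4.998 = 14637/68500.
Target odds = 0.99/0.01 = 99.
Need 1.6ⁿ ≥ 99 ÷ (14637/68500) = 2260500/4879.
1.6¹³ ≈450.36 falls short of 2260500/4879 but 1.6¹⁴ ≈720.576 reaches it, so n = 14.

14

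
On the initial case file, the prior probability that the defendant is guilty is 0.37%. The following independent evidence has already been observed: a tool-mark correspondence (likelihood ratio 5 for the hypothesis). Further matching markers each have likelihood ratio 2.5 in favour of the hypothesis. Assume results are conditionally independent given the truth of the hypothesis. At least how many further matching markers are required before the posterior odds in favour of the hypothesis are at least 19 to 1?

8

Prior odds = 0.0037/0.9963 = 37/9963.
Bayes factor of the evidence already in hand = 5.
Odds after that evidence = (37/9963) × 5 = 185/9963.
Target odds = 19.
Need 2.5ⁿ ≥ 19 ÷ (185/9963) = 189297/185.
2.5⁷ = 610.3515625 falls short of 189297/185 but 2.5⁸ = 390625/256 reaches it, so n = 8.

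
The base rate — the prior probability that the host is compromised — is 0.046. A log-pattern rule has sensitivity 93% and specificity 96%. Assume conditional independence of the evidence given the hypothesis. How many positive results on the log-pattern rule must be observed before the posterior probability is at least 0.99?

Prior odds: 0.046 ÷ 0.954 = 23/477.
False-positive rate = 1 − 0.96 = 0.04; likelihood ratio of a positive = 0.93/0.04 = 23.25.
Target posterior odds = 0.99/0.01 = 99.
Require 23.25ⁿ ≥ 99 ÷ (23/477) = 47223/23.
23.25² = 540.5625 falls short of 47223/23 but 23.25³ = 804357/64 reaches it, so n = 3.

3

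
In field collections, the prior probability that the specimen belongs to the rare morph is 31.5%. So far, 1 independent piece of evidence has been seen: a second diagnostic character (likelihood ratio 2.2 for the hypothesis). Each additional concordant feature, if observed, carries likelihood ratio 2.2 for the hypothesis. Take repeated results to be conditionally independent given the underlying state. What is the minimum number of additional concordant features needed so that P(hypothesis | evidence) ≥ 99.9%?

9

Prior odds = 0.315/0.685 = 63/137.
Bayes factor of the evidence already in hand = 2.2.
Odds after that evidence = (63/137) × 2.2 = 693/685.
Target odds = 0.999/0.001 = 999.
Need 2.2ⁿ ≥ 999 ÷ (693/685) = 76035/77.
2.2⁸ = 214358881/390625 falls short of 76035/77 but 2.2⁹ ≈1207.27 reaches it, so n = 9.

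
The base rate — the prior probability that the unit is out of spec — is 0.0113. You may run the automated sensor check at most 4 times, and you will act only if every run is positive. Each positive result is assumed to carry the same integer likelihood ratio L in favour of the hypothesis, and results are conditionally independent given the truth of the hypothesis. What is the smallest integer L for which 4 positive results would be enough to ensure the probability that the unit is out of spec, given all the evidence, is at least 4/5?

Prior odds = 0.0113/0.9887 = 113/9887.
Target odds = 0.8/0.2 = 4.
Need L⁴ ≥ 4 ÷ (113/9887) = 39548/113.
4⁴ = 256 < 39548/113 ≤ 625 = 5⁴, so L = 5.

5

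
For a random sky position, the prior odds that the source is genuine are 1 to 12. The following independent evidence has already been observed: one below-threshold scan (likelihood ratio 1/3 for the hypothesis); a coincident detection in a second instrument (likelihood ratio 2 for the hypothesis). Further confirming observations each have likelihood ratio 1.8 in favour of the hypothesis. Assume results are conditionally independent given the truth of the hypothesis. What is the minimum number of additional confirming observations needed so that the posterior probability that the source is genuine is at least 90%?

9

Prior odds = 1/12.
Combined Bayes factor of the evidence already in hand = (1/3) × 2 = 2/3.
Odds after that evidence = (1/12) × 2/3 = 1/18.
Target odds = 0.9/0.1 = 9.
Need 1.8ⁿ ≥ 9 ÷ (1/18) = 162.
1.8⁸ = 43046721/390625 falls short of 162 but 1.8⁹ = 387420489/1953125 reaches it, so n = 9.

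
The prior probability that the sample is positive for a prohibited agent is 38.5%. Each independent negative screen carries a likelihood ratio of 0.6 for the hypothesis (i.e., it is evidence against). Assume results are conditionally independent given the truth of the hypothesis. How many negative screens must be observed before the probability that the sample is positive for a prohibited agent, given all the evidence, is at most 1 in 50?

7

Prior odds = 0.385/0.615 = 77/123.
Likelihood ratio per negative screen = 0.6.
Target posterior odds = 0.02/0.98 = 1/49.
Need (77/123) × 0.6ⁿ ≤ 1/49, i.e. 0.6ⁿ ≤ 123/3773.
0.6⁶ = 729/15625 is still above 123/3773 but 0.6⁷ = 2187/78125 is at or below it, so n = 7.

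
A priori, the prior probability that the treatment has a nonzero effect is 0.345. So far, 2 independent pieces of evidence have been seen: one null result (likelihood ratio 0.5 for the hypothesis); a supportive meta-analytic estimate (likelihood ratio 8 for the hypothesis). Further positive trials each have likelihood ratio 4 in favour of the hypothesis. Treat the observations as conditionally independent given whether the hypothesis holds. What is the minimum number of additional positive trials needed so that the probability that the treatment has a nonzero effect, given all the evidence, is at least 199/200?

4

Prior odds = 0.345/0.655 = 69/131.
Combined Bayes factor of the evidence already in hand = 0.5 × 8 = 4.
Odds after that evidence = (69/131) × 4 = 276/131.
Target odds = 0.995/0.005 = 199.
Need 4ⁿ ≥ 199 ÷ (276/131) = 26069/276.
4³ = 64 falls short of 26069/276 but 4⁴ = 256 reaches it, so n = 4.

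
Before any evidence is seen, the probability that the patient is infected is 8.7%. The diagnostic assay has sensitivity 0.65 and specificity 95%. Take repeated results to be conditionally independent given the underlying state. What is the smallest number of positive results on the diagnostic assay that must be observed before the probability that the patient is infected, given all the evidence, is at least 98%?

Prior odds = 0.087/0.913 = 87/913.
False-positive rate = 1 − 0.95 = 0.05; likelihood ratio of a positive = 0.65/0.05 = 13.
Target posterior odds = 0.98/0.02 = 49.
Need (87/913) × 13ⁿ ≥ 49, i.e. 13ⁿ ≥ 44737/87.
13² = 169 falls short of 44737/87 but 13³ = 2197 reaches it, so n = 3.

3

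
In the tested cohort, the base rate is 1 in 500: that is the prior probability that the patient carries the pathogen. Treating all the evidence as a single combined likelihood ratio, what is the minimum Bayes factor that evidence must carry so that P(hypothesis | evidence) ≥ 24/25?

11976

Prior odds = 0.002/0.998 = 1/499.
Target odds = 0.96/0.04 = 24.
Required Bayes factor = 24 ÷ (1/499) = 11976.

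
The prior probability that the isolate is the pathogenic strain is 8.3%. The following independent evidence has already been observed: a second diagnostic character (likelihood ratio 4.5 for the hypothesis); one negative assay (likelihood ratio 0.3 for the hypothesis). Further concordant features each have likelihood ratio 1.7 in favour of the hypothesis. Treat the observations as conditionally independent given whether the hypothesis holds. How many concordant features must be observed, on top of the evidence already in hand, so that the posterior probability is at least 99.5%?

Prior odds = 0.083/0.917 = 83/917.
Combined Bayes factor of the evidence already in hand = 4.5 × 0.3 = 1.35.
Odds after that evidence = (83/917) × 1.35 = 2241/18340.
Target odds = 0.995/0.005 = 199.
Need 1.7ⁿ ≥ 199 ÷ (2241/18340) = 3649660/2241.
1.7¹³ ≈990.458 falls short of 3649660/2241 but 1.7¹⁴ ≈1683.78 reaches it, so n = 14.

14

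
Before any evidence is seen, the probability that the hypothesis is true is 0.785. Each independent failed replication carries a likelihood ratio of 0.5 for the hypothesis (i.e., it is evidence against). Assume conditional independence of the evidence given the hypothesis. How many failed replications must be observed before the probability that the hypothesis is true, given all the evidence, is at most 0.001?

12

Prior odds = 0.785/0.215 = 157/43.
Likelihood ratio per failed replication = 0.5.
Target odds: 0.001 ÷ 0.999 = 1/999.
Need (157/43) × 0.5ⁿ ≤ 1/999, i.e. 0.5ⁿ ≤ 43/156843.
0.5¹¹ = 1/2048 is still above 43/156843 but 0.5¹² = 1/4096 is at or below it, so n = 12.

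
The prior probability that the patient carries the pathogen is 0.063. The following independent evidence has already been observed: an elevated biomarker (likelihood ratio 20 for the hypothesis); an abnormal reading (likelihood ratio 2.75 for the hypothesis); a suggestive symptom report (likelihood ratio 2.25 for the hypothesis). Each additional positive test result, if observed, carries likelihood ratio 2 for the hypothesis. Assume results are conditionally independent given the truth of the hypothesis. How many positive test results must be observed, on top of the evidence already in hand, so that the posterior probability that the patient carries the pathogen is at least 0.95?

Prior odds = 0.063/0.937 = 63/937.
Combined Bayes factor of the evidence already in hand = 20 × 2.75 × 2.25 = 123.75.
Odds after that evidence = (63/937) × 123.75 = 31185/3748.
Target odds = 0.95/0.05 = 19.
Need 2ⁿ ≥ 19 ÷ (31185/3748) = 71212/31185.
2¹ = 2 falls short of 71212/31185 but 2² = 4 reaches it, so n = 2.

2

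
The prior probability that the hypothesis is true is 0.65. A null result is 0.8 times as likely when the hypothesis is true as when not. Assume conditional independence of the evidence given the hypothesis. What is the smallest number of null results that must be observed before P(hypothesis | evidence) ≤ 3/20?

Prior odds: 0.65 ÷ 0.35 = 13/7.
Likelihood ratio per null result = 0.8.
Target odds: 0.15 ÷ 0.85 = 3/17.
Need (13/7) × 0.8ⁿ ≤ 3/17, i.e. 0.8ⁿ ≤ 21/221.
0.8¹⁰ = 1048576/9765625 is still above 21/221 but 0.8¹¹ = 4194304/48828125 is at or below it, so n = 11.

11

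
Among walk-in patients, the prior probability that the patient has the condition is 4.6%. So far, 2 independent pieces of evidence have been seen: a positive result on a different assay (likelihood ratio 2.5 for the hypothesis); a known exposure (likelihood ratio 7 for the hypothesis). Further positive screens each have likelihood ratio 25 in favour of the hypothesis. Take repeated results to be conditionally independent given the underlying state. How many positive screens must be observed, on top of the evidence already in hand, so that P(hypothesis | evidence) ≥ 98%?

2

Prior odds = 0.046/0.954 = 23/477.
Combined Bayes factor of the evidence already in hand = 2.5 × 7 = 17.5.
Odds after that evidence = (23/477) × 17.5 = 805/954.
Target odds = 0.98/0.02 = 49.
Need 25ⁿ ≥ 49 ÷ (805/954) = 6678/115.
25¹ = 25 falls short of 6678/115 but 25² = 625 reaches it, so n = 2.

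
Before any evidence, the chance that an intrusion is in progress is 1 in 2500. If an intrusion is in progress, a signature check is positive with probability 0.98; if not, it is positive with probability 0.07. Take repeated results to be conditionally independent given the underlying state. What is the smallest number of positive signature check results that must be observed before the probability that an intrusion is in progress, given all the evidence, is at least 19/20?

Prior odds: 0.0004 ÷ 0.9996 = 1/2499.
Likelihood ratio of a positive = 0.98/0.07 = 14.
Target posterior odds = 0.95/0.05 = 19.
Require 14ⁿ ≥ 19 ÷ (1/2499) = 47481.
14⁴ = 38416 falls short of 47481 but 14⁵ = 537824 reaches it, so n = 5.

5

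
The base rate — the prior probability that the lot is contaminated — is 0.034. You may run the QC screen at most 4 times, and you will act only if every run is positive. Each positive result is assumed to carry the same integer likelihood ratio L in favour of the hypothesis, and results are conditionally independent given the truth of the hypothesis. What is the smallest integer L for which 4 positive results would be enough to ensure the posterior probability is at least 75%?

4

Prior odds = 0.034/0.966 = 17/483.
Target odds = 0.75/0.25 = 3.
Need L⁴ ≥ 3 ÷ (17/483) = 1449/17.
3⁴ = 81 < 1449/17 ≤ 256 = 4⁴, so L = 4.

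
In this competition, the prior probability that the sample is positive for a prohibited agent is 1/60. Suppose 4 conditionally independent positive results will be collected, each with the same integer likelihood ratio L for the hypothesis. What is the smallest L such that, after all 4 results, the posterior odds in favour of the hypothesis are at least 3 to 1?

Prior odds = (1/60)/(59/60) = 1/59.
Target odds = 3.
Need L⁴ ≥ 3 ÷ (1/59) = 177.
3⁴ = 81 < 177 ≤ 256 = 4⁴, so L = 4.

4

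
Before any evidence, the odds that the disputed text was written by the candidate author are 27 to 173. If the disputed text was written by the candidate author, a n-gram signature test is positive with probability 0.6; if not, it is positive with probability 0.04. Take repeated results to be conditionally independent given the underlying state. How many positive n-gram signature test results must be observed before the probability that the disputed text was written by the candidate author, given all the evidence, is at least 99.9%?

4

Prior odds = 27/173.
Likelihood ratio of a positive = 0.6/0.04 = 15.
Target odds: 0.999 ÷ 0.001 = 999.
Need (27/173) × 15ⁿ ≥ 999, i.e. 15ⁿ ≥ 6401.
15³ = 3375 falls short of 6401 but 15⁴ = 50625 reaches it, so n = 4.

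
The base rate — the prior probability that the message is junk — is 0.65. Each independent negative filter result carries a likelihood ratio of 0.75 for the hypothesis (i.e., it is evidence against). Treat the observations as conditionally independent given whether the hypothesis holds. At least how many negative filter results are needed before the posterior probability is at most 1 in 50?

Prior odds = 0.65/0.35 = 13/7.
Likelihood ratio per negative filter result = 0.75.
Target odds: 0.02 ÷ 0.98 = 1/49.
Require 0.75ⁿ ≤ 1/49 ÷ (13/7) = 1/91.
0.75¹⁵ ≈0.0133635 is still above 1/91 but 0.75¹⁶ ≈0.0100226 is at or below it, so n = 16.

16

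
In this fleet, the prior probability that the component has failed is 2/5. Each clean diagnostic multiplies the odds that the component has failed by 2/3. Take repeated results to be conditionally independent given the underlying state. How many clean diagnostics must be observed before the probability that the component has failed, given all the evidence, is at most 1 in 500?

15

Prior odds = 0.4/0.6 = 2/3.
Likelihood ratio per clean diagnostic = 2/3.
Target posterior odds = 0.002/0.998 = 1/499.
Require (2/3)ⁿ ≤ 1/499 ÷ (2/3) = 3/998.
(2/3)¹⁴ = 16384/4782969 is still above 3/998 but (2/3)¹⁵ = 32768/14348907 is at or below it, so n = 15.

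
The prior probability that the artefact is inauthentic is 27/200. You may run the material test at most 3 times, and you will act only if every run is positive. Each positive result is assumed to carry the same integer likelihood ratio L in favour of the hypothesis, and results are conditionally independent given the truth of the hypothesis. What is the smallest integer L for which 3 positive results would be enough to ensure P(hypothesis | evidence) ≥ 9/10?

Prior odds = 0.135/0.865 = 27/173.
Target odds = 0.9/0.1 = 9.
Need L³ ≥ 9 ÷ (27/173) = 173/3.
3³ = 27 < 173/3 ≤ 64 = 4³, so L = 4.

4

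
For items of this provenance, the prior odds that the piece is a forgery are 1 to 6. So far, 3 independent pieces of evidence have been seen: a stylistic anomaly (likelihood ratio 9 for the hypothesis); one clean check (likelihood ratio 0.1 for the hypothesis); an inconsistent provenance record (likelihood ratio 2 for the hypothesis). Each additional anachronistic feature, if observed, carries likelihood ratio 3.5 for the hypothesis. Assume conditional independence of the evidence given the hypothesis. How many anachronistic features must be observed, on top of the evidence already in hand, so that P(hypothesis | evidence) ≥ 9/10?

3

Prior odds = 1/6.
Combined Bayes factor of the evidence already in hand = 9 × 0.1 × 2 = 1.8.
Odds after that evidence = (1/6) × 1.8 = 0.3.
Target odds = 0.9/0.1 = 9.
Need 3.5ⁿ ≥ 9 ÷ 0.3 = 30.
3.5² = 12.25 falls short of 30 but 3.5³ = 42.875 reaches it, so n = 3.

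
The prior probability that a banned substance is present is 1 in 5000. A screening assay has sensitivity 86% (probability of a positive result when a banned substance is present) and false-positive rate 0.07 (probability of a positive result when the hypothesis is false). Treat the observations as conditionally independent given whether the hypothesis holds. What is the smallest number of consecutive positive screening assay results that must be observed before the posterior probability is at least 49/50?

5

Prior odds = 0.0002/0.9998 = 1/4999.
Likelihood ratio of a positive result = 0.86/0.07 = 86/7.
Target odds: 0.98 ÷ 0.02 = 49.
Need (1/4999) × (86/7)ⁿ ≥ 49, i.e. (86/7)ⁿ ≥ 244951.
(86/7)⁴ = 54700816/2401 falls short of 244951 but (86/7)⁵ ≈279899 reaches it, so n = 5.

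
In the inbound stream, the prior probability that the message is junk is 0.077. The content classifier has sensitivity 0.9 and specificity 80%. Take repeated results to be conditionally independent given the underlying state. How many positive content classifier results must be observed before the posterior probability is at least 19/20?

Prior odds: 0.077 ÷ 0.923 = 77/923.
False-positive rate = 1 − 0.8 = 0.2; likelihood ratio of a positive = 0.9/0.2 = 4.5.
Target odds: 0.95 ÷ 0.05 = 19.
Need (77/923) × 4.5ⁿ ≥ 19, i.e. 4.5ⁿ ≥ 17537/77.
4.5³ = 91.125 falls short of 17537/77 but 4.5⁴ = 410.0625 reaches it, so n = 4.

4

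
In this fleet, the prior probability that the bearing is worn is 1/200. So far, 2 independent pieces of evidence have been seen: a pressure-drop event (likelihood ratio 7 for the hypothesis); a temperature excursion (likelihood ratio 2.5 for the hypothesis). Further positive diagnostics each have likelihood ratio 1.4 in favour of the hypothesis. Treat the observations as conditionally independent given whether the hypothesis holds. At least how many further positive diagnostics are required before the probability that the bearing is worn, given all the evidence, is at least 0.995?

23

Prior odds = 0.005/0.995 = 1/199.
Combined Bayes factor of the evidence already in hand = 7 × 2.5 = 17.5.
Odds after that evidence = (1/199) × 17.5 = 35/398.
Target odds = 0.995/0.005 = 199.
Need 1.4ⁿ ≥ 199 ÷ (35/398) = 79202/35.
1.4²² ≈1639.9 falls short of 79202/35 but 1.4²³ ≈2295.86 reaches it, so n = 23.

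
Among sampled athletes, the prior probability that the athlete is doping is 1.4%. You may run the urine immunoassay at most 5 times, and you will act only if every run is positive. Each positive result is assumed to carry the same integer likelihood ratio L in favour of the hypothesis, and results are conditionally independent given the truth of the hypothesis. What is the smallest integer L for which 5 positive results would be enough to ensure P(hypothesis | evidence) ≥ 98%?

6

Prior odds = 0.014/0.986 = 7/493.
Target odds = 0.98/0.02 = 49.
Need L⁵ ≥ 49 ÷ (7/493) = 3451.
5⁵ = 3125 < 3451 ≤ 7776 = 6⁵, so L = 6.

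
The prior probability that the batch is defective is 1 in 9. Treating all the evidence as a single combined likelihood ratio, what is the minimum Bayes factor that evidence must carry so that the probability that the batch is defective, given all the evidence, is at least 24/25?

Prior odds = (1/9)/(8/9) = 0.125.
Target odds = 0.96/0.04 = 24.
Required Bayes factor = 24 ÷ 0.125 = 192.

192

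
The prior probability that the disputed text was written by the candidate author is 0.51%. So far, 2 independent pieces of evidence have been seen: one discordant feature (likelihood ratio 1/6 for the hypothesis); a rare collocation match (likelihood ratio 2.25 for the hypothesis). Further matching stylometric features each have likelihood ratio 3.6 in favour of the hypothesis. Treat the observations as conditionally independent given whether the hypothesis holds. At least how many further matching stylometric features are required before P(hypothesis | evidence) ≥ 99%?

9

Prior odds = 0.0051/0.9949 = 51/9949.
Combined Bayes factor of the evidence already in hand = (1/6) × 2.25 = 0.375.
Odds after that evidence = (51/9949) × 0.375 = 153/79592.
Target odds = 0.99/0.01 = 99.
Need 3.6ⁿ ≥ 99 ÷ (153/79592) = 875512/17.
3.6⁸ ≈28211.1 falls short of 875512/17 but 3.6⁹ ≈101560 reaches it, so n = 9.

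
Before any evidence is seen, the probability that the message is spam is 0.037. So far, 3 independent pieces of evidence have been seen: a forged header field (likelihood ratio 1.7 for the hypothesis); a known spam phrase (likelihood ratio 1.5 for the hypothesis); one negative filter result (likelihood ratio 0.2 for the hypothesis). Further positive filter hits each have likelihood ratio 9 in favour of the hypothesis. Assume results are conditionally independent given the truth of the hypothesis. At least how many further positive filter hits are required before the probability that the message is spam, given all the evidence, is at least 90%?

Prior odds = 0.037/0.963 = 37/963.
Combined Bayes factor of the evidence already in hand = 1.7 × 1.5 × 0.2 = 0.51.
Odds after that evidence = (37/963) × 0.51 = 629/32100.
Target odds = 0.9/0.1 = 9.
Need 9ⁿ ≥ 9 ÷ (629/32100) = 288900/629.
9² = 81 falls short of 288900/629 but 9³ = 729 reaches it, so n = 3.

3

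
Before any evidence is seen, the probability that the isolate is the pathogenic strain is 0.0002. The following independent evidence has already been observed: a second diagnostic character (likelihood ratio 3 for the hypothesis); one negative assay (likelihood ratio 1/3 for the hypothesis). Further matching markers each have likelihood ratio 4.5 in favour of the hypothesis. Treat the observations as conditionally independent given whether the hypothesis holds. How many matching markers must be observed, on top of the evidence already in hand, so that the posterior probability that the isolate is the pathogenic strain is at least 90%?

Prior odds = 0.0002/0.9998 = 1/4999.
Combined Bayes factor of the evidence already in hand = 3 × (1/3) = 1.
Odds after that evidence = (1/4999) × 1 = 1/4999.
Target odds = 0.9/0.1 = 9.
Need 4.5ⁿ ≥ 9 ÷ (1/4999) = 44991.
4.5⁷ = 4782969/128 falls short of 44991 but 4.5⁸ = 43046721/256 reaches it, so n = 8.

8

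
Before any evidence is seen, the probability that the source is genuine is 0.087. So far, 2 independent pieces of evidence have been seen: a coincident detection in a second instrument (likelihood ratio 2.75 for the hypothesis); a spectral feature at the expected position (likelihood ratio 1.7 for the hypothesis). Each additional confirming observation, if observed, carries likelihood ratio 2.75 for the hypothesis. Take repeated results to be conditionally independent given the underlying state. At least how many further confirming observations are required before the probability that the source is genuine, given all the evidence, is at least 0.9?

Prior odds = 0.087/0.913 = 87/913.
Combined Bayes factor of the evidence already in hand = 2.75 × 1.7 = 4.675.
Odds after that evidence = (87/913) × 4.675 = 1479/3320.
Target odds = 0.9/0.1 = 9.
Need 2.75ⁿ ≥ 9 ÷ (1479/3320) = 9960/493.
2.75² = 7.5625 falls short of 9960/493 but 2.75³ = 20.796875 reaches it, so n = 3.

3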